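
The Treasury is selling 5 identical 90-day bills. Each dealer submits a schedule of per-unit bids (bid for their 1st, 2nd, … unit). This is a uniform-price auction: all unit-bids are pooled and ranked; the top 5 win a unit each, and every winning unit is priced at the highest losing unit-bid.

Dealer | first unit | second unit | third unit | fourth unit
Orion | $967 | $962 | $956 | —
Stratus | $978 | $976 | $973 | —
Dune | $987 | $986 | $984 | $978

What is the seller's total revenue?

Total revenue: $4,880

Pooled unit-bids ranked (top 5): 987 (Dune-1), 986 (Dune-2), 984 (Dune-3), 978 (Stratus-1), 978 (Dune-4)
First bid not allocated: $976.
Allocation: Dune 4, Stratus 1. Every unit priced at $976.
Revenue = 5 × 976 = $4,880.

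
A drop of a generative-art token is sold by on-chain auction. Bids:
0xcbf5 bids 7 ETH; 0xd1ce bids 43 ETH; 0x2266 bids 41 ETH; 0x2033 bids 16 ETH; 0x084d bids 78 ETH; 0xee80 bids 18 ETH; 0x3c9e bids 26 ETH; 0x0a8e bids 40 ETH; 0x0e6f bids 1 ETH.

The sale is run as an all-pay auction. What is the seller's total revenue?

Bids in order: 78 (0x084d) > 43 (0xd1ce) > 41 (0x2266) > 40 (0x0a8e) > 26 (0x3c9e) > 18 (0xee80) > …
0x084d wins with the top bid; all bids are sunk regardless.
Every bidder forfeits their bid regardless of winning.
Revenue = 7 + 43 + 41 + 16 + 78 + 18 + 26 + 40 + 1 = 270 ETH.

Total revenue: 270 ETH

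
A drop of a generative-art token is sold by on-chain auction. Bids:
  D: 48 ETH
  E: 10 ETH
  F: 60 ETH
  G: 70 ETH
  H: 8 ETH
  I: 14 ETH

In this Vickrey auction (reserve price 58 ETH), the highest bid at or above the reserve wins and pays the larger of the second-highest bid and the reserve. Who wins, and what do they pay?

Bids ranked: 70 (G) > 60 (F) > 48 (D) > 14 (I) > 10 (E) > 8 (H)
Highest eligible bid: G at 70 ETH.
Second-highest bid 60 ETH exceeds the reserve 58 ETH → payment 60 ETH.

G pays 60 ETH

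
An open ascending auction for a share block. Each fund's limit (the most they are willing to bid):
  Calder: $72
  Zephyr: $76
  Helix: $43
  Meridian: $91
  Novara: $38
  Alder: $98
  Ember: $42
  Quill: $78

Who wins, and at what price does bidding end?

Rule: the price rises until one bidder remains; the winner pays the price at which the last rival dropped out.
Limits ranked: 98 (Alder) > 91 (Meridian) > 78 (Quill) > 76 (Zephyr) > 72 (Calder) > 43 (Helix) > …
Meridian is the last rival to drop out, at $91; Alder remains and wins at that price.

Alder wins at $91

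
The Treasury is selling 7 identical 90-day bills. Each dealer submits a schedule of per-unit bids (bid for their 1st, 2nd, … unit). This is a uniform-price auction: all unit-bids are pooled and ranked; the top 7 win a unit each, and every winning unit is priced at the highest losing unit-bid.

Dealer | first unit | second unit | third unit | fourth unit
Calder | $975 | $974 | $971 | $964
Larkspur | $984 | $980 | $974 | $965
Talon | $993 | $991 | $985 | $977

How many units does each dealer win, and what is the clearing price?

Calder 1, Larkspur 2, Talon 4; clearing price $974

Pooled unit-bids ranked (top 7): 993 (Talon-1), 991 (Talon-2), 985 (Talon-3), 984 (Larkspur-1), 980 (Larkspur-2), 977 (Talon-4), 975 (Calder-1)
The (k+1)-th unit-bid is $974.
Allocation: Calder 1, Larkspur 2, Talon 4.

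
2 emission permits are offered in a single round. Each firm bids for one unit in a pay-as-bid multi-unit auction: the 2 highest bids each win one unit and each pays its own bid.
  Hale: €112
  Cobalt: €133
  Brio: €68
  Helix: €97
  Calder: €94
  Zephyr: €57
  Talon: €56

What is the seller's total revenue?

Sorting: 133 (Cobalt), 112 (Hale), 97 (Helix), 94 (Calder), …
Winners (2 units): Cobalt, Hale.
Total revenue = 133 + 112 = €245.

Total revenue: €245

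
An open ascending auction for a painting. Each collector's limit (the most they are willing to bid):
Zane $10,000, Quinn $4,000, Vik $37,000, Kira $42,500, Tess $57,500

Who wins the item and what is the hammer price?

Rule: the price rises until one bidder remains; the winner pays the price at which the last rival dropped out.
Sorting limits: 57,500 (Tess) > 42,500 (Kira) > 37,000 (Vik) > 10,000 (Zane) > 4,000 (Quinn)
Once the price passes $42,500, only Tess is left; the hammer falls at Kira's limit of $42,500.

Tess wins at $42,500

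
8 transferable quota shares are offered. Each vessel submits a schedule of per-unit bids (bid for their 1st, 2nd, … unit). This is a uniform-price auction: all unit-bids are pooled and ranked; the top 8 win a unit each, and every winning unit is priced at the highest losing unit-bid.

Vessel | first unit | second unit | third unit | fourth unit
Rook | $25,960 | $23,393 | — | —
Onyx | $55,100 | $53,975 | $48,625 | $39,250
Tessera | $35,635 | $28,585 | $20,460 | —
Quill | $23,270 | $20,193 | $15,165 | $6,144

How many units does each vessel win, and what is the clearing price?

All unit-bids, highest first — top 8: 55,100 (Onyx-1), 53,975 (Onyx-2), 48,625 (Onyx-3), 39,250 (Onyx-4), 35,635 (Tessera-1), 28,585 (Tessera-2), 25,960 (Rook-1), 23,393 (Rook-2)
The (k+1)-th unit-bid is $23,270.
Allocation: Onyx 4, Rook 2, Tessera 2.

Onyx 4, Rook 2, Tessera 2; clearing price $23,270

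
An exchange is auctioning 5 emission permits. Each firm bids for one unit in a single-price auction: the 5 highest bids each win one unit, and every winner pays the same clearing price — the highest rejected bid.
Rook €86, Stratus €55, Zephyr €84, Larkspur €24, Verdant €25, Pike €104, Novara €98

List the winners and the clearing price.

Bids ranked high→low: 104 (Pike), 98 (Novara), 86 (Rook), 84 (Zephyr), 55 (Stratus), 25 (Verdant), 24 (Larkspur)
The 5 highest are Pike, Novara, Rook, Zephyr, Stratus.
Clearing price = highest rejected bid = €25.

Pike, Novara, Rook, Zephyr, Stratus; each pays €25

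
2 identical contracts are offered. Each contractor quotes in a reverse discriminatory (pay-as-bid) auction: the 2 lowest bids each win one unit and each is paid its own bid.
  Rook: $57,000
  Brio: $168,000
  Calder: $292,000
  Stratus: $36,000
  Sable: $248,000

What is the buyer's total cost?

Ordering the bids: 36,000 (Stratus), 57,000 (Rook), 168,000 (Brio), 248,000 (Sable), …
Winners (2 units): Stratus, Rook.
Total cost = 36,000 + 57,000 = $93,000.

Total cost: $93,000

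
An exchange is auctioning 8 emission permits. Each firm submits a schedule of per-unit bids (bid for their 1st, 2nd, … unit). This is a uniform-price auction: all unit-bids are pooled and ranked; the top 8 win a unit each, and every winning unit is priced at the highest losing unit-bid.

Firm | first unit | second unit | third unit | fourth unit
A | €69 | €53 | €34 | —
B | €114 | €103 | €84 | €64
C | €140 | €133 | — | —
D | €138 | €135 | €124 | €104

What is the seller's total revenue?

Merging the schedules and taking the best 8: 140 (C-1), 138 (D-1), 135 (D-2), 133 (C-2), 124 (D-3), 114 (B-1), 104 (D-4), 103 (B-2)
The (k+1)-th unit-bid is €84.
Allocation: B 2, C 2, D 4. Every unit priced at €84.
Revenue = 8 × 84 = €672.

Total revenue: €672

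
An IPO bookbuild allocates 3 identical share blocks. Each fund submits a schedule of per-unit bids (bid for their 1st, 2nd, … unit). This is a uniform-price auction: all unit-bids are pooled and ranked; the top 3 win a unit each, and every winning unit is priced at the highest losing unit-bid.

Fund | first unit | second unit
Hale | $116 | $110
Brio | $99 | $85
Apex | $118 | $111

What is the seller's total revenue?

Total revenue: $330

Pooled unit-bids ranked (top 3): 118 (Apex-1), 116 (Hale-1), 111 (Apex-2)
The (k+1)-th unit-bid is $110.
Allocation: Apex 2, Hale 1. Every unit priced at $110.
Revenue = 3 × 110 = $330.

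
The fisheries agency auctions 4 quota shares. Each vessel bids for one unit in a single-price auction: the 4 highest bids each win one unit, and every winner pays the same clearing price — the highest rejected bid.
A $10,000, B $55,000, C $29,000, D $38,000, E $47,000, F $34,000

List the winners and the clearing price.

B, E, D, F; each pays $29,000

Ordering the bids: 55,000 (B), 47,000 (E), 38,000 (D), 34,000 (F), 29,000 (C), 10,000 (A)
The 4 highest are B, E, D, F.
First losing bid is C's $29,000, which sets the uniform price.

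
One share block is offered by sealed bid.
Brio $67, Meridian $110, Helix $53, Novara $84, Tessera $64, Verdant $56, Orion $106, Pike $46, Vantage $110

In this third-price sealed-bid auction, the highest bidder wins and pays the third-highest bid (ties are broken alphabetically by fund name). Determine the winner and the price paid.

Bids in order: 110 (Meridian) > 110 (Vantage) > 106 (Orion) > 84 (Novara) > 67 (Brio) > 64 (Tessera) > …
Tie at $110 → Meridian wins by tie-break.
Meridian wins; payment is bid #3 in the ranking = $106.

Meridian pays $106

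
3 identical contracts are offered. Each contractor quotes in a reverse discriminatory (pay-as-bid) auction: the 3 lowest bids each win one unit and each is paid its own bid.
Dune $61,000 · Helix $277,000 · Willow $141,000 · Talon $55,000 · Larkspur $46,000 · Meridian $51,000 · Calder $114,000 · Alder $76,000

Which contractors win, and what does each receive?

Bids ranked low→high: 46,000 (Larkspur), 51,000 (Meridian), 55,000 (Talon), 61,000 (Dune), 76,000 (Alder), …
Lowest 3: Larkspur, Meridian, Talon.
Each winner is paid its own bid: Larkspur $46,000, Meridian $51,000, Talon $55,000.

Larkspur $46,000, Meridian $51,000, Talon $55,000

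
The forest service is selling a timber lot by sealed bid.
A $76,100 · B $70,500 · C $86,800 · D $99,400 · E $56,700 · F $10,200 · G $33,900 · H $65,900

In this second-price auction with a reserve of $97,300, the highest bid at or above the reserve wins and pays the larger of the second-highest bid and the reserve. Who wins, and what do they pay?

Sorting bids: 99,400 (D) > 86,800 (C) > 76,100 (A) > 70,500 (B) > 65,900 (H) > 56,700 (E) > …
D has the top bid at or above the reserve ($99,400).
Second-highest bid $86,800 is below the reserve $97,300, so the reserve binds → payment $97,300.

D pays $97,300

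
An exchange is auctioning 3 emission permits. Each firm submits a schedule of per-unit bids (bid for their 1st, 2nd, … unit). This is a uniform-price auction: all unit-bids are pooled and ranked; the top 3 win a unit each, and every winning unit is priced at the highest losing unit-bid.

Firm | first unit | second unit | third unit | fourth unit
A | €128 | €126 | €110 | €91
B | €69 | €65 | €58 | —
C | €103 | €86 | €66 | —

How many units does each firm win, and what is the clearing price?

A 3; clearing price €103

Pooled unit-bids ranked (top 3): 128 (A-1), 126 (A-2), 110 (A-3)
Highest rejected unit-bid = €103.
Allocation: A 3.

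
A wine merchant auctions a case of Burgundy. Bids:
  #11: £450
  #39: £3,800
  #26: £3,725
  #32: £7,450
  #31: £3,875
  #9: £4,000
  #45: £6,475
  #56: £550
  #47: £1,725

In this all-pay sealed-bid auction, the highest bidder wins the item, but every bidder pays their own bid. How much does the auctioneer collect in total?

Total revenue: £32,050

All-pay sealed-bid auction: the highest bidder wins the item, but every bidder pays their own bid.
Bids ranked: 7,450 (#32) > 6,475 (#45) > 4,000 (#9) > 3,875 (#31) > 3,800 (#39) > 3,725 (#26) > …
#32 wins with the top bid; all bids are sunk regardless.
Every bidder forfeits their bid regardless of winning.
Revenue = 450 + 3,800 + 3,725 + 7,450 + 3,875 + 4,000 + 6,475 + 550 + 1,725 = £32,050.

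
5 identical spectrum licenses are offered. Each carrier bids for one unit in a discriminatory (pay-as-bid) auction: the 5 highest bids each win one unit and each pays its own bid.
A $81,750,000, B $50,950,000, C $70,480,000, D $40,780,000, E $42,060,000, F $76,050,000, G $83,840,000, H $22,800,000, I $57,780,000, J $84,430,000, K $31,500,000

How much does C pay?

Bids ranked high→low: 84,430,000 (J), 83,840,000 (G), 81,750,000 (A), 76,050,000 (F), 70,480,000 (C), 57,780,000 (I), 50,950,000 (B), …
Winners (5 units): J, G, A, F, C.
C wins → own bid $70,480,000.

C pays $70,480,000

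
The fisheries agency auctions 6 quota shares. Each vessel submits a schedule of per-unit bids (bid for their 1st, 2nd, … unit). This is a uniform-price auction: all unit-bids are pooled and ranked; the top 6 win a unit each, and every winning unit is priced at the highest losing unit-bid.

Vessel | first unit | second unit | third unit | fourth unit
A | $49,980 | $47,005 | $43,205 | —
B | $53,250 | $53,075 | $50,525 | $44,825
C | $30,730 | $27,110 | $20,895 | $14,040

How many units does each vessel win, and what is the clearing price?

All unit-bids, highest first — top 6: 53,250 (B-1), 53,075 (B-2), 50,525 (B-3), 49,980 (A-1), 47,005 (A-2), 44,825 (B-4)
First bid not allocated: $43,205.
Allocation: A 2, B 4.

A 2, B 4; clearing price $43,205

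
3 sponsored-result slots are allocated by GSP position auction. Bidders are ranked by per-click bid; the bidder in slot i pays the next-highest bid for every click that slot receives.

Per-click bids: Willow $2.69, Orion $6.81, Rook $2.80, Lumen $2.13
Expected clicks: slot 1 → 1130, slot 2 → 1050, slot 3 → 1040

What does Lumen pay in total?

Ranked by bid: $6.81 (Orion) > $2.80 (Rook) > $2.69 (Willow) > $2.13 (Lumen)
Lumen ranks below slot 3 → no slot, pays nothing.

Lumen pays $0.00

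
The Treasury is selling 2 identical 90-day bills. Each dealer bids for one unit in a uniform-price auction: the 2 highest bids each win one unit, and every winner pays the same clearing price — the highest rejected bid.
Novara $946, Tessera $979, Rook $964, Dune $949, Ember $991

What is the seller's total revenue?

Total revenue: $1,928

Ordering the bids: 991 (Ember), 979 (Tessera), 964 (Rook), 949 (Dune), …
Top 2: Ember, Tessera.
Highest unsuccessful bid: $964 → clearing price.
Total revenue = 2 × $964 = $1,928.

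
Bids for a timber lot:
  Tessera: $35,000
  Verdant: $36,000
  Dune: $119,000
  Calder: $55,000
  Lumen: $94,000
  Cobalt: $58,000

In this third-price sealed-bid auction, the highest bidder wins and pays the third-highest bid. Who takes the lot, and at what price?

Dune pays $58,000

Third-price sealed-bid auction: the highest bidder wins and pays the third-highest bid.
Bids in order: 119,000 (Dune) > 94,000 (Lumen) > 58,000 (Cobalt) > 55,000 (Calder) > 36,000 (Verdant) > 35,000 (Tessera)
Dune wins; payment is bid #3 in the ranking = $58,000.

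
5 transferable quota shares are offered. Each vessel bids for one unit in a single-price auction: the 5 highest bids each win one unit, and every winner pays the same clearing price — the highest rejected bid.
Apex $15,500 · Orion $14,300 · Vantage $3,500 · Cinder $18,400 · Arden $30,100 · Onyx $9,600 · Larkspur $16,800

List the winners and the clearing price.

Sorting: 30,100 (Arden), 18,400 (Cinder), 16,800 (Larkspur), 15,500 (Apex), 14,300 (Orion), 9,600 (Onyx), 3,500 (Vantage)
Winners (5 units): Arden, Cinder, Larkspur, Apex, Orion.
Highest unsuccessful bid: $9,600 → clearing price.

Arden, Cinder, Larkspur, Apex, Orion; each pays $9,600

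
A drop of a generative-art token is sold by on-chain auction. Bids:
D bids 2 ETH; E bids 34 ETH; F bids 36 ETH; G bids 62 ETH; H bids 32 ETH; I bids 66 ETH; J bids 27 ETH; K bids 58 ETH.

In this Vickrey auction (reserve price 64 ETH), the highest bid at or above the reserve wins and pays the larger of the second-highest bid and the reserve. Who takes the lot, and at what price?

I pays 64 ETH

Vickrey auction (reserve price 64 ETH): the highest bid at or above the reserve wins and pays the larger of the second-highest bid and the reserve.
Sorting bids: 66 (I) > 62 (G) > 58 (K) > 36 (F) > 34 (E) > 32 (H) > …
Highest eligible bid: I at 66 ETH.
Second-highest bid 62 ETH is below the reserve 64 ETH, so the reserve binds → payment 64 ETH.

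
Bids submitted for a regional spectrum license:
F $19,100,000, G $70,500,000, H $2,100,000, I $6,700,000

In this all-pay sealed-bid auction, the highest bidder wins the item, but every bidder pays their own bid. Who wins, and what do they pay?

G pays $70,500,000

Sorting bids: 70,500,000 (G) > 19,100,000 (F) > 6,700,000 (I) > 2,100,000 (H)
G is highest and takes the item; every bidder forfeits their bid.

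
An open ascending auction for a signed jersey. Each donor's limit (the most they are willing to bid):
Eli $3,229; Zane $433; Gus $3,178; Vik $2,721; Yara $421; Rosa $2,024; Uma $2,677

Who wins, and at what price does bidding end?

Rule: the price rises until one bidder remains; the winner pays the price at which the last rival dropped out.
Limits ranked: 3,229 (Eli) > 3,178 (Gus) > 2,721 (Vik) > 2,677 (Uma) > 2,024 (Rosa) > 433 (Zane) > …
Bidding ends when Gus exits at $3,178; Eli takes it.

Eli wins at $3,178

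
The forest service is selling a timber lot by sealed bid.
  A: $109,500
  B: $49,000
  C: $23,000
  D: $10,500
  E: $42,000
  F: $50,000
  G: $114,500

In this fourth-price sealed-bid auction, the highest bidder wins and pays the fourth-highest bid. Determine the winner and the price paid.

Sorting bids: 114,500 (G) > 109,500 (A) > 50,000 (F) > 49,000 (B) > 42,000 (E) > 23,000 (C) > …
G wins; payment is bid #4 in the ranking = $49,000.

G pays $49,000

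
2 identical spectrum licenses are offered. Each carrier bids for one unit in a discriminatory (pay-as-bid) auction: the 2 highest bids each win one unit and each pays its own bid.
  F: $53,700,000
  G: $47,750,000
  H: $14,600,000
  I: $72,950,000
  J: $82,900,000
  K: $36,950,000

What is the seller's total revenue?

Sorting: 82,900,000 (J), 72,950,000 (I), 53,700,000 (F), 47,750,000 (G), …
The 2 highest are J, I.
Total revenue = 82,900,000 + 72,950,000 = $155,850,000.

Total revenue: $155,850,000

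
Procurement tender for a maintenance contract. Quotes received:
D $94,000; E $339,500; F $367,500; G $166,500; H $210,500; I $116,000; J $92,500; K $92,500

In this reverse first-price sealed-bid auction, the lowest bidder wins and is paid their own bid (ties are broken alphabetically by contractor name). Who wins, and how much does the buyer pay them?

Bids ranked: 92,500 (J) < 92,500 (K) < 94,000 (D) < 116,000 (I) < 166,500 (G) < 210,500 (H) < …
J and K tie at $92,500; tie-break gives it to J.
J has the lowest bid and is paid exactly that: $92,500.

J is paid $92,500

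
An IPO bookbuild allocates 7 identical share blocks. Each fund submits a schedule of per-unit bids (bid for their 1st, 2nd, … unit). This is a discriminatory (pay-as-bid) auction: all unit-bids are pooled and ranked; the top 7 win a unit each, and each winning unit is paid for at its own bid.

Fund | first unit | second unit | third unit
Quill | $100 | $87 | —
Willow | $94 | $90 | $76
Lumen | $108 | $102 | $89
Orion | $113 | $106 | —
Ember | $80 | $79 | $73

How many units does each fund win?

Pooled unit-bids ranked (top 7): 113 (Orion-1), 108 (Lumen-1), 106 (Orion-2), 102 (Lumen-2), 100 (Quill-1), 94 (Willow-1), 90 (Willow-2)
Next rejected bid: $89 (not a price — pay-as-bid).
Allocation: Lumen 2, Orion 2, Quill 1, Willow 2.

Lumen 2, Orion 2, Quill 1, Willow 2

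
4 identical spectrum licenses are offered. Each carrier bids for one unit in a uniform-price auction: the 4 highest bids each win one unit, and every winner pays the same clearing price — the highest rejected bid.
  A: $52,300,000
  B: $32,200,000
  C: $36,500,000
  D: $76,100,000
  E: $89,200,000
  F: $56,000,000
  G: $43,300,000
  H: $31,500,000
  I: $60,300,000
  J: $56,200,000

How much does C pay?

C pays $0

Bids ranked high→low: 89,200,000 (E), 76,100,000 (D), 60,300,000 (I), 56,200,000 (J), 56,000,000 (F), 52,300,000 (A), …
Winners (4 units): E, D, I, J.
Clearing price = highest rejected bid = $56,000,000.
C does not win → pays $0.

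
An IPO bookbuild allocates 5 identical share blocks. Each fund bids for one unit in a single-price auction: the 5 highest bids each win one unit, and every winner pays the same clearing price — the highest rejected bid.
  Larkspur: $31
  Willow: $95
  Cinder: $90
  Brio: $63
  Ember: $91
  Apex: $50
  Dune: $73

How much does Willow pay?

Bids ranked high→low: 95 (Willow), 91 (Ember), 90 (Cinder), 73 (Dune), 63 (Brio), 50 (Apex), 31 (Larkspur)
Winners (5 units): Willow, Ember, Cinder, Dune, Brio.
Clearing price = highest rejected bid = $50.
Willow wins → pays $50.

Willow pays $50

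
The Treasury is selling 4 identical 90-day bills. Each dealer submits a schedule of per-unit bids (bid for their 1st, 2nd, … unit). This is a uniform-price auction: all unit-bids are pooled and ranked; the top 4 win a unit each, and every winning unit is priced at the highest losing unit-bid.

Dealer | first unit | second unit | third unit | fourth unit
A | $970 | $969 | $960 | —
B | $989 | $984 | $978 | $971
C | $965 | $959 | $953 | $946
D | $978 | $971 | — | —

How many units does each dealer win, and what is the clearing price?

Pooled unit-bids ranked (top 4): 989 (B-1), 984 (B-2), 978 (B-3), 978 (D-1)
Highest rejected unit-bid = $971.
Allocation: B 3, D 1.

B 3, D 1; clearing price $971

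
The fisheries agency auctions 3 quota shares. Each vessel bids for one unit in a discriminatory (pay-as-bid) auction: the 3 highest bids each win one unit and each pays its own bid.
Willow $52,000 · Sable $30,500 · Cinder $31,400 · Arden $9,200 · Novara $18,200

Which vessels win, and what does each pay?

Ordering the bids: 52,000 (Willow), 31,400 (Cinder), 30,500 (Sable), 18,200 (Novara), 9,200 (Arden)
The 3 highest are Willow, Cinder, Sable.
Each winner pays its own bid: Willow $52,000, Cinder $31,400, Sable $30,500.

Willow $52,000, Cinder $31,400, Sable $30,500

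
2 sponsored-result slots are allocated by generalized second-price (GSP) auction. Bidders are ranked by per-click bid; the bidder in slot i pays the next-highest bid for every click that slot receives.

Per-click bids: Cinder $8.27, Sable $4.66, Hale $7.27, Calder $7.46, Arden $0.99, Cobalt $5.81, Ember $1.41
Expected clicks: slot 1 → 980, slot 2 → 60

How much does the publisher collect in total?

Sorting advertisers: $8.27 (Cinder) > $7.46 (Calder) > $7.27 (Hale) > …
Slot 1: Cinder pays $7.46 × 980 = $7310.80
Slot 2: Calder pays $7.27 × 60 = $436.20
Total = $7747.00

Total revenue: $7747.00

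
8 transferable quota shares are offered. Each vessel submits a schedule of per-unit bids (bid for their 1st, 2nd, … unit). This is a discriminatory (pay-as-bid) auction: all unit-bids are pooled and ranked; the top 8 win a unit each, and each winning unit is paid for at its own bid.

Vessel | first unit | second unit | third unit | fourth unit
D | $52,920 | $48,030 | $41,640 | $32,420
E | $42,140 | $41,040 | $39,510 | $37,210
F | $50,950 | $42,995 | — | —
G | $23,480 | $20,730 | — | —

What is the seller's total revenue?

Total revenue: $359,225

All unit-bids, highest first — top 8: 52,920 (D-1), 50,950 (F-1), 48,030 (D-2), 42,995 (F-2), 42,140 (E-1), 41,640 (D-3), 41,040 (E-2), 39,510 (E-3)
Next rejected bid: $37,210 (not a price — pay-as-bid).
Each winning unit pays its own bid.
Revenue = 52,920 + 50,950 + 48,030 + 42,995 + 42,140 + 41,640 + 41,040 + 39,510 = $359,225.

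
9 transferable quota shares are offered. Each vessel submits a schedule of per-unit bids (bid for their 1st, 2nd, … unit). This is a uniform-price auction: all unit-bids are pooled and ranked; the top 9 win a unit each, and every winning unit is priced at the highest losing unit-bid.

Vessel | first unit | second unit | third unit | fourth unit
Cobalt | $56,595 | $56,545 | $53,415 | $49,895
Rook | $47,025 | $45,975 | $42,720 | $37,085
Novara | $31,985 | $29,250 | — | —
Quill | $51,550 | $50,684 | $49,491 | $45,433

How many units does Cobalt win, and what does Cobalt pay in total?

Cobalt: 4 units, pays $181,732

All unit-bids, highest first — top 9: 56,595 (Cobalt-1), 56,545 (Cobalt-2), 53,415 (Cobalt-3), 51,550 (Quill-1), 50,684 (Quill-2), 49,895 (Cobalt-4), 49,491 (Quill-3), 47,025 (Rook-1), 45,975 (Rook-2)
Highest rejected unit-bid = $45,433.
Cobalt wins 4 unit(s) at $45,433 each.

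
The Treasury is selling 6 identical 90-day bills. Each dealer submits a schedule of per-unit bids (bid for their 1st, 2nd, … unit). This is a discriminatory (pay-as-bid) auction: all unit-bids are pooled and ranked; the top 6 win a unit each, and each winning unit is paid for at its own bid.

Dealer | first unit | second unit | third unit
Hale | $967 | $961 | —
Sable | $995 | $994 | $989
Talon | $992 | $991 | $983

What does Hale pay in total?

Hale pays $0

Pooled unit-bids ranked (top 6): 995 (Sable-1), 994 (Sable-2), 992 (Talon-1), 991 (Talon-2), 989 (Sable-3), 983 (Talon-3)
Next rejected bid: $967 (not a price — pay-as-bid).
Hale wins no units.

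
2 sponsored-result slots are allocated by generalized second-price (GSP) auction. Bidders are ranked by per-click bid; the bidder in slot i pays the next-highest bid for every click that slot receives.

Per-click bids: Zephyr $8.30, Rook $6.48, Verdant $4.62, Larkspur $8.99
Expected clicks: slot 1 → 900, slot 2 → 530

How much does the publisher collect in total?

Total revenue: $10904.40

Per-click bids in order: $8.99 (Larkspur) > $8.30 (Zephyr) > $6.48 (Rook) > …
Slot 1: Larkspur pays $8.30 × 900 = $7470.00
Slot 2: Zephyr pays $6.48 × 530 = $3434.40
Total = $10904.40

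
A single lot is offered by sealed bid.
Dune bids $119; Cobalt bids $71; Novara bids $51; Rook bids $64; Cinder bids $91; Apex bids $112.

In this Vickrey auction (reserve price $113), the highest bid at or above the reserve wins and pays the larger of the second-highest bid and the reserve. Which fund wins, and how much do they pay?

Vickrey auction (reserve price $113): the highest bid at or above the reserve wins and pays the larger of the second-highest bid and the reserve.
Bids in order: 119 (Dune) > 112 (Apex) > 91 (Cinder) > 71 (Cobalt) > 64 (Rook) > 51 (Novara)
Dune has the top bid at or above the reserve ($119).
max(second-highest $112, reserve $113) = $113.

Dune pays $113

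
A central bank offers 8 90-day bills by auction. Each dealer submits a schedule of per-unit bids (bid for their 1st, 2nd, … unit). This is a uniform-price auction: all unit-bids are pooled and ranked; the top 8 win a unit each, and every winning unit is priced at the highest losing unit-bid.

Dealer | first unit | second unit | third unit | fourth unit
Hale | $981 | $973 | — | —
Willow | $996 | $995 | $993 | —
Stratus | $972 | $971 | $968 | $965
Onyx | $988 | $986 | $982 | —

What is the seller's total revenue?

Total revenue: $7,776

All unit-bids, highest first — top 8: 996 (Willow-1), 995 (Willow-2), 993 (Willow-3), 988 (Onyx-1), 986 (Onyx-2), 982 (Onyx-3), 981 (Hale-1), 973 (Hale-2)
First bid not allocated: $972.
Allocation: Hale 2, Onyx 3, Willow 3. Every unit priced at $972.
Revenue = 8 × 972 = $7,776.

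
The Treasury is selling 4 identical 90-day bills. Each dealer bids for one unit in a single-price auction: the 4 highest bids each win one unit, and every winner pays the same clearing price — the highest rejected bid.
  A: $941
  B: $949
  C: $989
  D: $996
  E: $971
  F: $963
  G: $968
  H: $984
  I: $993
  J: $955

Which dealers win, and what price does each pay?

D, I, C, H; each pays $971

Bids ranked high→low: 996 (D), 993 (I), 989 (C), 984 (H), 971 (E), 968 (G), …
Top 4: D, I, C, H.
Clearing price = highest rejected bid = $971.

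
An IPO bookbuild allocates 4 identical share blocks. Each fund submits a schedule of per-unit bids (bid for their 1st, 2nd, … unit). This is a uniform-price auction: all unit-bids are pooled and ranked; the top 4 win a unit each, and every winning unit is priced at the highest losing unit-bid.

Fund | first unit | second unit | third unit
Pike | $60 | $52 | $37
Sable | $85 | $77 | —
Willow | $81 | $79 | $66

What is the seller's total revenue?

Pooled unit-bids ranked (top 4): 85 (Sable-1), 81 (Willow-1), 79 (Willow-2), 77 (Sable-2)
The (k+1)-th unit-bid is $66.
Allocation: Sable 2, Willow 2. Every unit priced at $66.
Revenue = 4 × 66 = $264.

Total revenue: $264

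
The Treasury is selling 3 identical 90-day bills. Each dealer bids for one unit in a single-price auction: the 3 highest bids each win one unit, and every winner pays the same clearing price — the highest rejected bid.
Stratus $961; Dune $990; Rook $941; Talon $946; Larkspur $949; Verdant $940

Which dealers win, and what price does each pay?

Dune, Stratus, Larkspur; each pays $946

Ordering the bids: 990 (Dune), 961 (Stratus), 949 (Larkspur), 946 (Talon), 941 (Rook), …
The 3 highest are Dune, Stratus, Larkspur.
Clearing price = highest rejected bid = $946.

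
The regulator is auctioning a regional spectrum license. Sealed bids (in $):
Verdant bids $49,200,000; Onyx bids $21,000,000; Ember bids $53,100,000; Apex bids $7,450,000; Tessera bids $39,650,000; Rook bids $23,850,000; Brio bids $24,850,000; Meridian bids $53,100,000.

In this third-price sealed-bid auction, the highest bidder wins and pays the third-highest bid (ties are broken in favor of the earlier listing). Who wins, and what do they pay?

Ember pays $49,200,000

Rule: the highest bidder wins and pays the third-highest bid.
Bids ranked: 53,100,000 (Ember) > 53,100,000 (Meridian) > 49,200,000 (Verdant) > 39,650,000 (Tessera) > 24,850,000 (Brio) > 23,850,000 (Rook) > …
Tie at $53,100,000 → Ember wins by tie-break.
Ember wins; payment is bid #3 in the ranking = $49,200,000.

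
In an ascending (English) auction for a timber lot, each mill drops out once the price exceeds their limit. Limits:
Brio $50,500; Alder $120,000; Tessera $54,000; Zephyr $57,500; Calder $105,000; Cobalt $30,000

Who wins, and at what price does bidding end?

Limits ranked: 120,000 (Alder) > 105,000 (Calder) > 57,500 (Zephyr) > 54,000 (Tessera) > 50,500 (Brio) > 30,000 (Cobalt)
Bidding ends when Calder exits at $105,000; Alder takes it.

Alder wins at $105,000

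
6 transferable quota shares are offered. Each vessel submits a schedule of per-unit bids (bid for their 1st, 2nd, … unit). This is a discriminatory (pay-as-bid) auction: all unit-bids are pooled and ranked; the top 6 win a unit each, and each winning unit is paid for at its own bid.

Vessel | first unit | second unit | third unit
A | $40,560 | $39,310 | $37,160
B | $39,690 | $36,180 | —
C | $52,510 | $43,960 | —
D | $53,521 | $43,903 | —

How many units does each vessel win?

All unit-bids, highest first — top 6: 53,521 (D-1), 52,510 (C-1), 43,960 (C-2), 43,903 (D-2), 40,560 (A-1), 39,690 (B-1)
Next rejected bid: $39,310 (not a price — pay-as-bid).
Allocation: A 1, B 1, C 2, D 2.

A 1, B 1, C 2, D 2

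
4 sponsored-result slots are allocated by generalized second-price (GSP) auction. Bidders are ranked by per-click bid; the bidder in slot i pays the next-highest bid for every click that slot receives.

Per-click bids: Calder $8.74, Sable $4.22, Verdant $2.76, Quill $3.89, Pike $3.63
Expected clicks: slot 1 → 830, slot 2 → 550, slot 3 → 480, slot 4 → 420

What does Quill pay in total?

Quill pays $1742.40

Ranked by bid: $8.74 (Calder) > $4.22 (Sable) > $3.89 (Quill) > $3.63 (Pike) > $2.76 (Verdant)
Quill holds slot 3 → pays next bid $3.63 × 480 clicks = $1742.40.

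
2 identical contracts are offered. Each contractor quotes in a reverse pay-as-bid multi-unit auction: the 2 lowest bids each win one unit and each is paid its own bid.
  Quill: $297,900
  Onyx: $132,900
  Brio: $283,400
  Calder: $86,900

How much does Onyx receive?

Onyx is paid $132,900

Ordering the bids: 86,900 (Calder), 132,900 (Onyx), 283,400 (Brio), 297,900 (Quill)
Winners (2 units): Calder, Onyx.
Onyx wins → own bid $132,900.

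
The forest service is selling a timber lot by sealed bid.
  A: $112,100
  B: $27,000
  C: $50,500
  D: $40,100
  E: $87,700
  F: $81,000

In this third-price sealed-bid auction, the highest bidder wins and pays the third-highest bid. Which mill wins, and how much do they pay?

Sorting bids: 112,100 (A) > 87,700 (E) > 81,000 (F) > 50,500 (C) > 40,100 (D) > 27,000 (B)
A wins; payment is bid #3 in the ranking = $81,000.

A pays $81,000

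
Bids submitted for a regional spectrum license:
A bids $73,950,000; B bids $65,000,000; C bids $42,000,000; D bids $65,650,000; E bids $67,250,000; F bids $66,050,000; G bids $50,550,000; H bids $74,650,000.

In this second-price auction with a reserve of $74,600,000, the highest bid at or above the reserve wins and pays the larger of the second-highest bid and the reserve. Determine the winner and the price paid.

Rule: the highest bid at or above the reserve wins and pays the larger of the second-highest bid and the reserve.
Bids ranked: 74,650,000 (H) > 73,950,000 (A) > 67,250,000 (E) > 66,050,000 (F) > 65,650,000 (D) > 65,000,000 (B) > …
Highest eligible bid: H at $74,650,000.
max(second-highest $73,950,000, reserve $74,600,000) = $74,600,000.

H pays $74,600,000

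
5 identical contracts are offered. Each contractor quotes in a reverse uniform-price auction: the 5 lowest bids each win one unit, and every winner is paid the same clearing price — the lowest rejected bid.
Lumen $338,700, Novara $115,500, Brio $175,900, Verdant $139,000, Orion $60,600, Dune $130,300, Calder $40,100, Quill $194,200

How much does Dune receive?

Sorting: 40,100 (Calder), 60,600 (Orion), 115,500 (Novara), 130,300 (Dune), 139,000 (Verdant), 175,900 (Brio), 194,200 (Quill), …
Winners (5 units): Calder, Orion, Novara, Dune, Verdant.
Clearing price = lowest rejected bid = $175,900.
Dune wins → is paid $175,900.

Dune is paid $175,900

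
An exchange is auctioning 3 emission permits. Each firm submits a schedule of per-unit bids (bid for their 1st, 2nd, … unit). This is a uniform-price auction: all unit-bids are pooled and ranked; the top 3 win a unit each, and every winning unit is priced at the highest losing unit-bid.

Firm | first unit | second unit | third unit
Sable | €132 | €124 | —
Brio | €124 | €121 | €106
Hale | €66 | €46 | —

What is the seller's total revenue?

Total revenue: €363

All unit-bids, highest first — top 3: 132 (Sable-1), 124 (Sable-2), 124 (Brio-1)
First bid not allocated: €121.
Allocation: Brio 1, Sable 2. Every unit priced at €121.
Revenue = 3 × 121 = €363.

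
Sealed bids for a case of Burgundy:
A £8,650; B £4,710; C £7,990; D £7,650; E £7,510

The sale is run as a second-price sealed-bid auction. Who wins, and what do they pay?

A pays £7,990

Bids ranked: 8,650 (A) > 7,990 (C) > 7,650 (D) > 7,510 (E) > 4,710 (B)
A is highest; pays the second-highest bid, £7,990.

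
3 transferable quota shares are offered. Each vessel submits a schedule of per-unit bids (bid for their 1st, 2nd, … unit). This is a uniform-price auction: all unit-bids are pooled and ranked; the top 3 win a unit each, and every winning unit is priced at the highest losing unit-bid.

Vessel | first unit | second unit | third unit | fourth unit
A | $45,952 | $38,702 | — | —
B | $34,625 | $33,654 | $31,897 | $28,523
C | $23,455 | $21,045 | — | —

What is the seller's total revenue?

Merging the schedules and taking the best 3: 45,952 (A-1), 38,702 (A-2), 34,625 (B-1)
First bid not allocated: $33,654.
Allocation: A 2, B 1. Every unit priced at $33,654.
Revenue = 3 × 33,654 = $100,962.

Total revenue: $100,962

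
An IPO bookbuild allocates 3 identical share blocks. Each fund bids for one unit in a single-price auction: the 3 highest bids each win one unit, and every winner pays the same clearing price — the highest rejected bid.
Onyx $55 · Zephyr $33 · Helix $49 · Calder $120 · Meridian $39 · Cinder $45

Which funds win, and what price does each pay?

Calder, Onyx, Helix; each pays $45

Bids ranked high→low: 120 (Calder), 55 (Onyx), 49 (Helix), 45 (Cinder), 39 (Meridian), …
The 3 highest are Calder, Onyx, Helix.
Highest unsuccessful bid: $45 → clearing price.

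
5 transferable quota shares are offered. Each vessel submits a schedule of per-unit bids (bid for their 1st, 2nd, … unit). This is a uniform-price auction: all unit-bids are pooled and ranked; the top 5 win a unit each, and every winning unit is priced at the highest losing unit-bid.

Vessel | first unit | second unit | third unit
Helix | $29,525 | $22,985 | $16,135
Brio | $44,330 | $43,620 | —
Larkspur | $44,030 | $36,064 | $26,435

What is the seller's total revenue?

Pooled unit-bids ranked (top 5): 44,330 (Brio-1), 44,030 (Larkspur-1), 43,620 (Brio-2), 36,064 (Larkspur-2), 29,525 (Helix-1)
The (k+1)-th unit-bid is $26,435.
Allocation: Brio 2, Helix 1, Larkspur 2. Every unit priced at $26,435.
Revenue = 5 × 26,435 = $132,175.

Total revenue: $132,175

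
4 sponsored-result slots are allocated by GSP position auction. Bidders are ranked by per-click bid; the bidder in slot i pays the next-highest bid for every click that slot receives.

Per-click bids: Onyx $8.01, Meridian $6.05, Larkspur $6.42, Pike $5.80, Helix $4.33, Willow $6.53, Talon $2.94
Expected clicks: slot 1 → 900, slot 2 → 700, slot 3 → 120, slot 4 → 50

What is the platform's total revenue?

Sorting advertisers: $8.01 (Onyx) > $6.53 (Willow) > $6.42 (Larkspur) > $6.05 (Meridian) > $5.80 (Pike) > …
Slot 1: Onyx pays $6.53 × 900 = $5877.00
Slot 2: Willow pays $6.42 × 700 = $4494.00
Slot 3: Larkspur pays $6.05 × 120 = $726.00
Slot 4: Meridian pays $5.80 × 50 = $290.00
Total = $11387.00

Total revenue: $11387.00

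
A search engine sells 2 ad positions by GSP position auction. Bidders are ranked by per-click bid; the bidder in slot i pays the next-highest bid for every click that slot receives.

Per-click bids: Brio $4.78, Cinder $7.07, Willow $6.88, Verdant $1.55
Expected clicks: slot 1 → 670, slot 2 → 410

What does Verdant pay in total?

Ranked by bid: $7.07 (Cinder) > $6.88 (Willow) > $4.78 (Brio) > …
Verdant ranks below slot 2 → no slot, pays nothing.

Verdant pays $0.00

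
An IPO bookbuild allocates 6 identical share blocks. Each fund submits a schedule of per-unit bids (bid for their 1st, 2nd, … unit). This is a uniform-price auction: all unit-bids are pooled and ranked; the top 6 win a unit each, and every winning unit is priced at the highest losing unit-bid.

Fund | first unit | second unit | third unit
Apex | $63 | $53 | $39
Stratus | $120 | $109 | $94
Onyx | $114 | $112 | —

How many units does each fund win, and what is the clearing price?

Merging the schedules and taking the best 6: 120 (Stratus-1), 114 (Onyx-1), 112 (Onyx-2), 109 (Stratus-2), 94 (Stratus-3), 63 (Apex-1)
Highest rejected unit-bid = $53.
Allocation: Apex 1, Onyx 2, Stratus 3.

Apex 1, Onyx 2, Stratus 3; clearing price $53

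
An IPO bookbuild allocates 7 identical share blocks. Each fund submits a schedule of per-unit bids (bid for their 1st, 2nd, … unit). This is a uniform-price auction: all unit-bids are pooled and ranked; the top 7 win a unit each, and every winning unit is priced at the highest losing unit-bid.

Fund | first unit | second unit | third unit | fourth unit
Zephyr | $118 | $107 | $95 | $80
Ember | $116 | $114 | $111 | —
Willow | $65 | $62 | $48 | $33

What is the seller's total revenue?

Merging the schedules and taking the best 7: 118 (Zephyr-1), 116 (Ember-1), 114 (Ember-2), 111 (Ember-3), 107 (Zephyr-2), 95 (Zephyr-3), 80 (Zephyr-4)
The (k+1)-th unit-bid is $65.
Allocation: Ember 3, Zephyr 4. Every unit priced at $65.
Revenue = 7 × 65 = $455.

Total revenue: $455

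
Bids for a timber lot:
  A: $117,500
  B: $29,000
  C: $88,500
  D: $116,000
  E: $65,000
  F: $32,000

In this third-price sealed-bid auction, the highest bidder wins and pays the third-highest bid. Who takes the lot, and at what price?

Bids ranked: 117,500 (A) > 116,000 (D) > 88,500 (C) > 65,000 (E) > 32,000 (F) > 29,000 (B)
A wins; payment is bid #3 in the ranking = $88,500.

A pays $88,500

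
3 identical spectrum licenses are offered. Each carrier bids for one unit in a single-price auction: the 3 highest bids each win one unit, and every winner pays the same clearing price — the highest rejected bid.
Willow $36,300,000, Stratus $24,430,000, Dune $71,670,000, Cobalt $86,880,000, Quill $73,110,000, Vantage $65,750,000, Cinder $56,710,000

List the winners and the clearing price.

Sorting: 86,880,000 (Cobalt), 73,110,000 (Quill), 71,670,000 (Dune), 65,750,000 (Vantage), 56,710,000 (Cinder), …
Winners (3 units): Cobalt, Quill, Dune.
First losing bid is Vantage's $65,750,000, which sets the uniform price.

Cobalt, Quill, Dune; each pays $65,750,000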